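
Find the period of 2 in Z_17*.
Powers of 2 mod 17: 2^1≡2, 2^2≡4, 2^3≡8, 2^4≡16, 2^5≡15, 2^6≡13, 2^7≡9, 2^8≡1. So the order of 2 is 8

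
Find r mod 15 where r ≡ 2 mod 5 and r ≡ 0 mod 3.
M = 5 × 3 = 15. M₁ = 3, y₁ ≡ 2 mod 5. M₂ = 5, y₂ ≡ 2 mod 3. r = 2×3×2 + 0×5×2 ≡ 12 mod 15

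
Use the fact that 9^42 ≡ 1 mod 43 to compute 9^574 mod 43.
By Fermat: 9^{42} ≡ 1 mod 43. 574 ≡ 28 mod 42. So 9^{574} ≡ 9^{28} ≡ 36 mod 43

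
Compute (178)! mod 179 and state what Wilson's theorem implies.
(178)! mod 179 = 178. Since this equals -1 (mod 179), Wilson confirms 179 is prime.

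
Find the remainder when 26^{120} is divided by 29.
By Fermat: 26^{28} ≡ 1 (mod 29). 120 = 4×28 + 8. So 26^{120} ≡ 26^{8} ≡ 7 (mod 29)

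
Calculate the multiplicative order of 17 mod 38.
Powers of 17 mod 38: 17^1≡17, 17^2≡23, 17^3≡11, 17^4≡35, 17^5≡25, 17^6≡7, 17^7≡5, 17^8≡9, 17^9≡1. ord_38(17) = 9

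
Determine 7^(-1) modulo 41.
Since 41 is prime, by Fermat 7^(-1) ≡ 7^{39} ≡ 6 (mod 41). Verify: 7 × 6 = 42 ≡ 1 (mod 41)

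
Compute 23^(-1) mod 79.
Since 79 is prime, by Fermat 23^(-1) ≡ 23^{77} ≡ 55 mod 79. Verify: 23 × 55 = 1265 ≡ 1 mod 79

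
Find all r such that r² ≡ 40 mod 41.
The square roots of 40 mod 41 are 32 and 9. Verify: 32² = 1024 ≡ 40 mod 41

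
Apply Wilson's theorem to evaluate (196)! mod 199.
(198)! = (196)! × (197) × (198) ≡ -1 mod 199. So (196)! ≡ -1 × [(198)(197)]^(-1) ≡ 99 mod 199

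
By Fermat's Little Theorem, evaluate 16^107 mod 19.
By Fermat: 16^{18} ≡ 1 (mod 19). 107 = 5×18 + 17. So 16^{107} ≡ 16^{17} ≡ 6 (mod 19)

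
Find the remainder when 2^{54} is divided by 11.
By Fermat: 2^{10} ≡ 1 mod 11. 54 = 5×10 + 4. So 2^{54} ≡ 2^{4} ≡ 5 mod 11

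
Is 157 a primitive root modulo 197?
157^{98} ≡ 1 (mod 197) and 98 < 196, so ord_197(157) = 98 ≠ 196 and 157 is not a primitive root.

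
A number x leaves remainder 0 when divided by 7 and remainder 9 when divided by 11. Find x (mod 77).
M = 7 × 11 = 77. M₁ = 11, y₁ ≡ 2 (mod 7). M₂ = 7, y₂ ≡ 8 (mod 11). x = 0×11×2 + 9×7×8 ≡ 42 (mod 77)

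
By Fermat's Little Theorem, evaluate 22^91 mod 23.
By Fermat: 22^{22} ≡ 1 mod 23. 91 = 4×22 + 3. So 22^{91} ≡ 22^{3} ≡ 22 mod 23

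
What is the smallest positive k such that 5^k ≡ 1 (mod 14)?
Powers of 5 mod 14: 5^1≡5, 5^2≡11, 5^3≡13, 5^4≡9, 5^5≡3, 5^6≡1. ord_14(5) = 6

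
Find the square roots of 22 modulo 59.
The square roots of 22 mod 59 are 9 and 50. Verify: 9² = 81 ≡ 22 mod 59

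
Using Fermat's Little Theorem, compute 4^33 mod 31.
By Fermat: 4^{30} ≡ 1 mod 31. So 4^{33} = 4^{30} · 4^{3} ≡ 4^{3} ≡ 2 mod 31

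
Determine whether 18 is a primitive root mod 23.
18^{11} ≡ 1 (mod 23) and 11 < 22, so ord_23(18) = 11 ≠ 22 and 18 is not a primitive root.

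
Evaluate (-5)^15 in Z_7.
Using Fermat: (-5)^{6} ≡ 1 mod 7. 15 ≡ 3 mod 6. So (-5)^{15} ≡ (-5)^{3} ≡ 1 mod 7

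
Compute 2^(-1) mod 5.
Since 5 is prime, by Fermat 2^(-1) ≡ 2^{3} ≡ 3 mod 5. Verify: 2 × 3 = 6 ≡ 1 mod 5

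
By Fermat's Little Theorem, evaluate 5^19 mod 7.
By Fermat: 5^{6} ≡ 1 mod 7. 19 = 3×6 + 1. So 5^{19} ≡ 5^{1} ≡ 5 mod 7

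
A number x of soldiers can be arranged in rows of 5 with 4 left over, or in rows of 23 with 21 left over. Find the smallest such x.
M = 5 × 23 = 115. M₁ = 23, y₁ ≡ 2 (mod 5). M₂ = 5, y₂ ≡ 14 (mod 23). x = 4×23×2 + 21×5×14 ≡ 44 (mod 115)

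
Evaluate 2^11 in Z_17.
By repeated squaring (mod 17): 2^{1}≡2, 2^{2}≡4, 2^{4}≡16, 2^{8}≡1. Then 2^{11} = 2^{8+2+1} ≡ 1 × 4 × 2 ≡ 8 (mod 17)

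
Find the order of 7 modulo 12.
Powers of 7 mod 12: 7^1≡7, 7^2≡1. ord_12(7) = 2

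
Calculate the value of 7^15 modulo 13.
Using Fermat: 7^{12} ≡ 1 (mod 13). 15 ≡ 3 (mod 12). So 7^{15} ≡ 7^{3} ≡ 5 (mod 13)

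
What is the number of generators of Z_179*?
There are φ(179-1) = φ(178) = 88 primitive roots modulo 179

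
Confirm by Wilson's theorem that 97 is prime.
(96)! mod 97 = 96. Since this equals -1 mod 97, Wilson confirms 97 is prime.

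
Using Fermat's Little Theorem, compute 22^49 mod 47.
By Fermat: 22^{46} ≡ 1 (mod 47). So 22^{49} = 22^{46} · 22^{3} ≡ 22^{3} ≡ 26 (mod 47)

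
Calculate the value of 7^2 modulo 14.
7^{2} = 49 ≡ 7 (mod 14)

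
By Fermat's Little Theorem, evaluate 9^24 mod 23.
By Fermat: 9^{22} ≡ 1 mod 23. So 9^{24} = 9^{22} · 9^{2} ≡ 9^{2} ≡ 12 mod 23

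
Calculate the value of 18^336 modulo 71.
Using Fermat: 18^{70} ≡ 1 mod 71. 336 ≡ 56 mod 70. So 18^{336} ≡ 18^{56} ≡ 5 mod 71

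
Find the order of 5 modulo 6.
Powers of 5 mod 6: 5^1≡5, 5^2≡1. ord_6(5) = 2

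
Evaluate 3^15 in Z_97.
By repeated squaring (mod 97): 3^{1}≡3, 3^{2}≡9, 3^{4}≡81, 3^{8}≡62. Then 3^{15} = 3^{8+4+2+1} ≡ 62 × 81 × 9 × 3 ≡ 85 (mod 97)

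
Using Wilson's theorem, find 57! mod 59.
(58)! = (57)! × (58) ≡ -1 (mod 59). So (57)! ≡ -1 × (58)^(-1) ≡ (-1)×(-1) = 1 (mod 59)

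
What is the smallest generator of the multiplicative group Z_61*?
g = 2. For each prime q|60: 2^{30}≡60, 2^{20}≡47, 2^{12}≡9, none ≡ 1, so ord_61(2) = 60 and 2 is a primitive root.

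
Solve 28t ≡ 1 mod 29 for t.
Since 29 is prime, by Fermat 28^(-1) ≡ 28^{27} ≡ 28 mod 29. Verify: 28 × 28 = 784 ≡ 1 mod 29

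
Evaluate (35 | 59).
(35/59) = 35^{29} mod 59 = 1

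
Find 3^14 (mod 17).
By repeated squaring (mod 17): 3^{1}≡3, 3^{2}≡9, 3^{4}≡13, 3^{8}≡16. Then 3^{14} = 3^{8+4+2} ≡ 16 × 13 × 9 ≡ 2 (mod 17)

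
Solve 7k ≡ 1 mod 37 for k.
Since 37 is prime, by Fermat 7^(-1) ≡ 7^{35} ≡ 16 mod 37. Verify: 7 × 16 = 112 ≡ 1 mod 37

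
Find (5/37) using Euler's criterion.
(5/37) = 5^{18} mod 37 = -1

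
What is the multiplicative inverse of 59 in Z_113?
Since 113 is prime, by Fermat 59^(-1) ≡ 59^{111} ≡ 23 mod 113. Verify: 59 × 23 = 1357 ≡ 1 mod 113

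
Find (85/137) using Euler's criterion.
(85/137) = 85^{68} mod 137 = -1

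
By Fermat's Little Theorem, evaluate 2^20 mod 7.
By Fermat: 2^{6} ≡ 1 (mod 7). 20 = 3×6 + 2. So 2^{20} ≡ 2^{2} ≡ 4 (mod 7)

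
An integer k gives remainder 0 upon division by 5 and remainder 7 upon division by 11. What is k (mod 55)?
M = 5 × 11 = 55. M₁ = 11, y₁ ≡ 1 (mod 5). M₂ = 5, y₂ ≡ 9 (mod 11). k = 0×11×1 + 7×5×9 ≡ 40 (mod 55)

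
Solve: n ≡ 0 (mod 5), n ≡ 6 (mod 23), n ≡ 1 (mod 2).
M = 5 × 23 × 2 = 230. M₁ = 46, y₁ ≡ 1 (mod 5). M₂ = 10, y₂ ≡ 7 (mod 23). M₃ = 115, y₃ ≡ 1 (mod 2). n = 0×46×1 + 6×10×7 + 1×115×1 ≡ 75 (mod 230)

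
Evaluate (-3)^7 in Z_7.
Using Fermat: (-3)^{6} ≡ 1 (mod 7). 7 ≡ 1 (mod 6). So (-3)^{7} ≡ (-3)^{1} ≡ 4 (mod 7)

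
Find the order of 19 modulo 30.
Powers of 19 mod 30: 19^1≡19, 19^2≡1. Order = 2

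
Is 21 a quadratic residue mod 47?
By Euler's criterion: 21^{23} ≡ 1 (mod 47). Since this equals 1, 21 is a QR.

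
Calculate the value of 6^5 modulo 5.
Using Fermat: 6^{4} ≡ 1 mod 5. 5 ≡ 1 mod 4. So 6^{5} ≡ 6^{1} ≡ 1 mod 5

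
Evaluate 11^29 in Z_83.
By repeated squaring mod 83: 11^{1}≡11, 11^{2}≡38, 11^{4}≡33, 11^{8}≡10, 11^{16}≡17. Then 11^{29} = 11^{16+8+4+1} ≡ 17 × 10 × 33 × 11 ≡ 41 mod 83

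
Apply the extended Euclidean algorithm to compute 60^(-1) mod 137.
Extended GCD: 60(16) + 137(-7) = 1. So 60^(-1) ≡ 16 (mod 137). Verify: 60 × 16 = 960 ≡ 1 (mod 137)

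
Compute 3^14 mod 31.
By repeated squaring mod 31: 3^{1}≡3, 3^{2}≡9, 3^{4}≡19, 3^{8}≡20. Then 3^{14} = 3^{8+4+2} ≡ 20 × 19 × 9 ≡ 10 mod 31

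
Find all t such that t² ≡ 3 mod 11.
The square roots of 3 mod 11 are 5 and 6. Verify: 5² = 25 ≡ 3 mod 11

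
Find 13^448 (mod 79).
Using Fermat: 13^{78} ≡ 1 (mod 79). 448 ≡ 58 (mod 78). So 13^{448} ≡ 13^{58} ≡ 51 (mod 79)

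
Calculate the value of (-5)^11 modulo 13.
By repeated squaring (mod 13): (-5)^{1}≡8, (-5)^{2}≡12, (-5)^{4}≡1, (-5)^{8}≡1. Then (-5)^{11} = (-5)^{8+2+1} ≡ 1 × 12 × 8 ≡ 5 (mod 13)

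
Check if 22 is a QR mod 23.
By Euler's criterion: 22^{11} ≡ 22 mod 23. Since this equals -1 (≡ 22), 22 is not a QR.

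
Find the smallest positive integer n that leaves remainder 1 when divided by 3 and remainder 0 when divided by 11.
M = 3 × 11 = 33. M₁ = 11, y₁ ≡ 2 (mod 3). M₂ = 3, y₂ ≡ 4 (mod 11). n = 1×11×2 + 0×3×4 ≡ 22 (mod 33)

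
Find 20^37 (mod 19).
Using Fermat: 20^{18} ≡ 1 (mod 19). 37 ≡ 1 (mod 18). So 20^{37} ≡ 20^{1} ≡ 1 (mod 19)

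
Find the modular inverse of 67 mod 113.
Since 113 is prime, by Fermat 67^(-1) ≡ 67^{111} ≡ 27 (mod 113). Verify: 67 × 27 = 1809 ≡ 1 (mod 113)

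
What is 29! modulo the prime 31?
(30)! = (29)! × (30) ≡ -1 mod 31. So (29)! ≡ -1 × (30)^(-1) ≡ (-1)×(-1) = 1 mod 31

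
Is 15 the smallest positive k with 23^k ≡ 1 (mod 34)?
Powers of 23 mod 34: 23^1≡23, 23^2≡19, 23^3≡29, 23^4≡21, 23^5≡7, 23^6≡25, 23^7≡31, 23^8≡33, 23^9≡11, 23^10≡15, 23^11≡5, 23^12≡13, 23^13≡27, 23^14≡9, 23^15≡3, 23^16≡1. 23^15≡3≢1, so ord ≠ 15. No, the actual order is 16.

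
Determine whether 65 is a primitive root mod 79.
65^{13} ≡ 1 (mod 79) and 13 < 78, so ord_79(65) = 13 ≠ 78 and 65 is not a primitive root.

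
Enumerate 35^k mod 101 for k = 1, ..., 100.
35^1, 35^2, ..., 35^{100} mod 101: [35, 13, 51, 68, 57, 76, 34, 79, 38, 17, 90, 19, 59, 45, 60, 80, 73, 30, 40, 87, 15, 20, 94, 58, 10, 47, 29, 5, 74, 65, 53, 37, 83, 77, 69, 92, 89, 85, 46, 95, 93, 23, 98, 97, 62, 49, 99, 31, 75, 100, 66, 88, 50, 33, 44, 25, 67, 22, 63, 84, 11, 82, 42, 56, 41, 21, 28, 71, 61, 14, 86, 81, 7, 43, 91, 54, 72, 96, 27, 36, 48, 64, 18, 24, 32, 9, 12, 16, 55, 6, 8, 78, 3, 4, 39, 52, 2, 70, 26, 1]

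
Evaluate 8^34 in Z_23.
Using Fermat: 8^{22} ≡ 1 (mod 23). 34 ≡ 12 (mod 22). So 8^{34} ≡ 8^{12} ≡ 8 (mod 23)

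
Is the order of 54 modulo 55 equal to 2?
Powers of 54 mod 55: 54^1≡54, 54^2≡1. First k with 54^k≡1 is k=2. Yes, ord_55(54) = 2.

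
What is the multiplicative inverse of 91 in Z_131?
Since 131 is prime, by Fermat 91^(-1) ≡ 91^{129} ≡ 36 mod 131. Verify: 91 × 36 = 3276 ≡ 1 mod 131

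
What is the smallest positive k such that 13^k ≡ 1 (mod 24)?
Powers of 13 mod 24: 13^1≡13, 13^2≡1. Order = 2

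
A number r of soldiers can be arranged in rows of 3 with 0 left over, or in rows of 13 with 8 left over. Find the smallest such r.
M = 3 × 13 = 39. M₁ = 13, y₁ ≡ 1 (mod 3). M₂ = 3, y₂ ≡ 9 (mod 13). r = 0×13×1 + 8×3×9 ≡ 21 (mod 39)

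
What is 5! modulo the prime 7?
(6)! = (5)! × (6) ≡ -1 (mod 7). So (5)! ≡ -1 × (6)^(-1) ≡ (-1)×(-1) = 1 (mod 7)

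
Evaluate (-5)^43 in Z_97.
By repeated squaring mod 97: (-5)^{1}≡92, (-5)^{2}≡25, (-5)^{4}≡43, (-5)^{8}≡6, (-5)^{16}≡36, (-5)^{32}≡35. Then (-5)^{43} = (-5)^{32+8+2+1} ≡ 35 × 6 × 25 × 92 ≡ 37 mod 97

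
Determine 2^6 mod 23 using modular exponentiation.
By repeated squaring (mod 23): 2^{1}≡2, 2^{2}≡4, 2^{4}≡16. Then 2^{6} = 2^{4+2} ≡ 16 × 4 ≡ 18 (mod 23)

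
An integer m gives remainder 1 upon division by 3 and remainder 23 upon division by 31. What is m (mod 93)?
M = 3 × 31 = 93. M₁ = 31, y₁ ≡ 1 (mod 3). M₂ = 3, y₂ ≡ 21 (mod 31). m = 1×31×1 + 23×3×21 ≡ 85 (mod 93)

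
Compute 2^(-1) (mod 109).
Since 109 is prime, by Fermat 2^(-1) ≡ 2^{107} ≡ 55 (mod 109). Verify: 2 × 55 = 110 ≡ 1 (mod 109)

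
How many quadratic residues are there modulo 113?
For prime 113, there are (p-1)/2 = (113-1)/2 = 56 quadratic residues (excluding 0).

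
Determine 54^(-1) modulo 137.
Since 137 is prime, by Fermat 54^(-1) ≡ 54^{135} ≡ 33 (mod 137). Verify: 54 × 33 = 1782 ≡ 1 (mod 137)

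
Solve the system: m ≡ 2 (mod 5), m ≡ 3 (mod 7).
M = 5 × 7 = 35. M₁ = 7, y₁ ≡ 3 (mod 5). M₂ = 5, y₂ ≡ 3 (mod 7). m = 2×7×3 + 3×5×3 ≡ 17 (mod 35)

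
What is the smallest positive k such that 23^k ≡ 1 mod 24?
Powers of 23 mod 24: 23^1≡23, 23^2≡1. ord_24(23) = 2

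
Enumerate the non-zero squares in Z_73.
Squares in Z_73*: {1, 2, 3, 4, 6, 8, 9, 12, 16, 18, 19, 23, 24, 25, 27, 32, 35, 36, 37, 38, 41, 46, 48, 49, 50, 54, 55, 57, 61, 64, 65, 67, 69, 70, 71, 72}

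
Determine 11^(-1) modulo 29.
Since 29 is prime, by Fermat 11^(-1) ≡ 11^{27} ≡ 8 (mod 29). Verify: 11 × 8 = 88 ≡ 1 (mod 29)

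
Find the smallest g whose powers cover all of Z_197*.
g = 2. For each prime q|196: 2^{98}≡196, 2^{28}≡104, none ≡ 1, so ord_197(2) = 196 and 2 is a primitive root.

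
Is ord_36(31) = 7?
Powers of 31 mod 36: 31^1≡31, 31^2≡25, 31^3≡19, 31^4≡13, 31^5≡7, 31^6≡1. Already 31^6≡1, so the order is 6 < 7. No, the actual order is 6.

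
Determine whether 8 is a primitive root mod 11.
ord_11(8) divides 10. For each prime q|10: 8^{5}≡10, 8^{2}≡9, none ≡ 1. So 8 has order 10 and is a primitive root mod 11.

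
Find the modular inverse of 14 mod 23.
Since 23 is prime, by Fermat 14^(-1) ≡ 14^{21} ≡ 5 (mod 23). Verify: 14 × 5 = 70 ≡ 1 (mod 23)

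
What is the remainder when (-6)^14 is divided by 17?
By repeated squaring (mod 17): (-6)^{1}≡11, (-6)^{2}≡2, (-6)^{4}≡4, (-6)^{8}≡16. Then (-6)^{14} = (-6)^{8+4+2} ≡ 16 × 4 × 2 ≡ 9 (mod 17)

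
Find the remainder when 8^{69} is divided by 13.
By Fermat: 8^{12} ≡ 1 (mod 13). 69 = 5×12 + 9. So 8^{69} ≡ 8^{9} ≡ 8 (mod 13)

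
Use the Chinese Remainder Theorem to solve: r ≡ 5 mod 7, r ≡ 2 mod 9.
M = 7 × 9 = 63. M₁ = 9, y₁ ≡ 4 mod 7. M₂ = 7, y₂ ≡ 4 mod 9. r = 5×9×4 + 2×7×4 ≡ 47 mod 63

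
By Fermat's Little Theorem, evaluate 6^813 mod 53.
By Fermat: 6^{52} ≡ 1 (mod 53). 813 ≡ 33 (mod 52). So 6^{813} ≡ 6^{33} ≡ 43 (mod 53)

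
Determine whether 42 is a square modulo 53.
By Euler's criterion: 42^{26} ≡ 1 mod 53. Since this equals 1, 42 is a QR.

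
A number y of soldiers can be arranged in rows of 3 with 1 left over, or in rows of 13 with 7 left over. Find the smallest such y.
M = 3 × 13 = 39. M₁ = 13, y₁ ≡ 1 (mod 3). M₂ = 3, y₂ ≡ 9 (mod 13). y = 1×13×1 + 7×3×9 ≡ 7 (mod 39)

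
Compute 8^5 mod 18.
By repeated squaring (mod 18): 8^{1}≡8, 8^{2}≡10, 8^{4}≡10. Then 8^{5} = 8^{4+1} ≡ 10 × 8 ≡ 8 (mod 18)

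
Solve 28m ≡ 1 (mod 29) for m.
Since 29 is prime, by Fermat 28^(-1) ≡ 28^{27} ≡ 28 (mod 29). Verify: 28 × 28 = 784 ≡ 1 (mod 29)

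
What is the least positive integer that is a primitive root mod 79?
g = 3. For each prime q|78: 3^{39}≡78, 3^{26}≡23, 3^{6}≡18, none ≡ 1, so ord_79(3) = 78 and 3 is a primitive root.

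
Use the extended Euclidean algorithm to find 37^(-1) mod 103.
Extended GCD: 37(39) + 103(-14) = 1. So 37^(-1) ≡ 39 (mod 103). Verify: 37 × 39 = 1443 ≡ 1 (mod 103)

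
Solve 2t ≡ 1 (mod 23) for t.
Since 23 is prime, by Fermat 2^(-1) ≡ 2^{21} ≡ 12 (mod 23). Verify: 2 × 12 = 24 ≡ 1 (mod 23)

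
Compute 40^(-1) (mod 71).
Since 71 is prime, by Fermat 40^(-1) ≡ 40^{69} ≡ 16 (mod 71). Verify: 40 × 16 = 640 ≡ 1 (mod 71)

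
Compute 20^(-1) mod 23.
Since 23 is prime, by Fermat 20^(-1) ≡ 20^{21} ≡ 15 mod 23. Verify: 20 × 15 = 300 ≡ 1 mod 23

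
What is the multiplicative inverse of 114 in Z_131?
Since 131 is prime, by Fermat 114^(-1) ≡ 114^{129} ≡ 77 (mod 131). Verify: 114 × 77 = 8778 ≡ 1 (mod 131)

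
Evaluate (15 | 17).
(15/17) = 15^{8} mod 17 = 1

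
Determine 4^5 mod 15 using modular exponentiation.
By repeated squaring (mod 15): 4^{1}≡4, 4^{2}≡1, 4^{4}≡1. Then 4^{5} = 4^{4+1} ≡ 1 × 4 ≡ 4 (mod 15)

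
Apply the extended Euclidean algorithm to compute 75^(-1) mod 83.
Extended GCD: 75(31) + 83(-28) = 1. So 75^(-1) ≡ 31 mod 83. Verify: 75 × 31 = 2325 ≡ 1 mod 83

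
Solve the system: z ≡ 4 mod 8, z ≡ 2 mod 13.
M = 8 × 13 = 104. M₁ = 13, y₁ ≡ 5 mod 8. M₂ = 8, y₂ ≡ 5 mod 13. z = 4×13×5 + 2×8×5 ≡ 28 mod 104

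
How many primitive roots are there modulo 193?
A prime p has φ(p-1) primitive roots; here φ(192) = 64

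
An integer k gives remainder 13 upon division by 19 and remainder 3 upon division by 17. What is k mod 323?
M = 19 × 17 = 323. M₁ = 17, y₁ ≡ 9 mod 19. M₂ = 19, y₂ ≡ 9 mod 17. k = 13×17×9 + 3×19×9 ≡ 241 mod 323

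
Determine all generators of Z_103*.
There are φ(102) = 32 primitive roots mod 103: {5, 6, 11, 12, 20, 21, 35, 40, 43, 44, 45, 48, 51, 53, 54, 62, 65, 67, 70, 71, 74, 75, 77, 78, 84, 85, 86, 87, 88, 96, 99, 101}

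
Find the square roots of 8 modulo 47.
The square roots of 8 mod 47 are 14 and 33. Verify: 14² = 196 ≡ 8 (mod 47)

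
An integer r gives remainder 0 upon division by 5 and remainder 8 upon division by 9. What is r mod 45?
M = 5 × 9 = 45. M₁ = 9, y₁ ≡ 4 mod 5. M₂ = 5, y₂ ≡ 2 mod 9. r = 0×9×4 + 8×5×2 ≡ 35 mod 45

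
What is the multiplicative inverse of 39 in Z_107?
Since 107 is prime, by Fermat 39^(-1) ≡ 39^{105} ≡ 11 (mod 107). Verify: 39 × 11 = 429 ≡ 1 (mod 107)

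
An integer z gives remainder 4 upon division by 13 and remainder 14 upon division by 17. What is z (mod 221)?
M = 13 × 17 = 221. M₁ = 17, y₁ ≡ 10 (mod 13). M₂ = 13, y₂ ≡ 4 (mod 17). z = 4×17×10 + 14×13×4 ≡ 82 (mod 221)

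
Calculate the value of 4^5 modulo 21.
By repeated squaring (mod 21): 4^{1}≡4, 4^{2}≡16, 4^{4}≡4. Then 4^{5} = 4^{4+1} ≡ 4 × 4 ≡ 16 (mod 21)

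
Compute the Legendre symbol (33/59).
(33/59) = 33^{29} mod 59 = -1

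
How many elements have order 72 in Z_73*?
A prime p has φ(p-1) primitive roots; here φ(72) = 24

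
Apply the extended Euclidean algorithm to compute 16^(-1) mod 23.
Extended GCD: 16(-10) + 23(7) = 1. So 16^(-1) ≡ -10 ≡ 13 (mod 23). Verify: 16 × 13 = 208 ≡ 1 (mod 23)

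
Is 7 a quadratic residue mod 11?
By Euler's criterion: 7^{5} ≡ 10 mod 11. Since this equals -1 (≡ 10), 7 is not a QR.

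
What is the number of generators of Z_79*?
There are φ(79-1) = φ(78) = 24 primitive roots modulo 79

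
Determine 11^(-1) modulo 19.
Since 19 is prime, by Fermat 11^(-1) ≡ 11^{17} ≡ 7 mod 19. Verify: 11 × 7 = 77 ≡ 1 mod 19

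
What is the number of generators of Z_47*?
Number of primitive roots mod 47 = φ(p-1) = φ(46) = 22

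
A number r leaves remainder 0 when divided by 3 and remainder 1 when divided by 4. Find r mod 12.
M = 3 × 4 = 12. M₁ = 4, y₁ ≡ 1 mod 3. M₂ = 3, y₂ ≡ 3 mod 4. r = 0×4×1 + 1×3×3 ≡ 9 mod 12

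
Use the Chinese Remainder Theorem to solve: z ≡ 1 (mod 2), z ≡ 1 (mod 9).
M = 2 × 9 = 18. M₁ = 9, y₁ ≡ 1 (mod 2). M₂ = 2, y₂ ≡ 5 (mod 9). z = 1×9×1 + 1×2×5 ≡ 1 (mod 18)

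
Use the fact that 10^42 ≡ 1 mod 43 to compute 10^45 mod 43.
By Fermat: 10^{42} ≡ 1 mod 43. So 10^{45} = 10^{42} · 10^{3} ≡ 10^{3} ≡ 11 mod 43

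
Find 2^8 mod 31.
By repeated squaring mod 31: 2^{1}≡2, 2^{2}≡4, 2^{4}≡16, 2^{8}≡8. So 2^{8} ≡ 8 mod 31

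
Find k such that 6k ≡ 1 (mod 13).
Since 13 is prime, by Fermat 6^(-1) ≡ 6^{11} ≡ 11 (mod 13). Verify: 6 × 11 = 66 ≡ 1 (mod 13)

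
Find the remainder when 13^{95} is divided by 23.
By Fermat: 13^{22} ≡ 1 (mod 23). 95 = 4×22 + 7. So 13^{95} ≡ 13^{7} ≡ 9 (mod 23)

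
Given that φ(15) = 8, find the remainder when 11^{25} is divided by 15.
By Euler: 11^{8} ≡ 1 (mod 15) since gcd(11, 15) = 1. 25 = 3×8 + 1. So 11^{25} ≡ 11^{1} ≡ 11 (mod 15)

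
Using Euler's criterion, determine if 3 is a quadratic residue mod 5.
By Euler's criterion: 3^{2} ≡ 4 mod 5. Since this equals -1 (≡ 4), 3 is not a QR.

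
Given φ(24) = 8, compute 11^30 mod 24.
By Euler: 11^{8} ≡ 1 mod 24 since gcd(11, 24) = 1. 30 = 3×8 + 6. So 11^{30} ≡ 11^{6} ≡ 1 mod 24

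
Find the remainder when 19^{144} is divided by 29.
By Fermat: 19^{28} ≡ 1 (mod 29). 144 = 5×28 + 4. So 19^{144} ≡ 19^{4} ≡ 24 (mod 29)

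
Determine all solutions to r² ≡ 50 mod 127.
The square roots of 50 mod 127 are 47 and 80. Verify: 47² = 2209 ≡ 50 mod 127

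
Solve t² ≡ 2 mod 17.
The square roots of 2 mod 17 are 6 and 11. Verify: 6² = 36 ≡ 2 mod 17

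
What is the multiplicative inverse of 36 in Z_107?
Since 107 is prime, by Fermat 36^(-1) ≡ 36^{105} ≡ 3 mod 107. Verify: 36 × 3 = 108 ≡ 1 mod 107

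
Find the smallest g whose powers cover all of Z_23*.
g = 5. For each prime q|22: 5^{11}≡22, 5^{2}≡2, none ≡ 1, so ord_23(5) = 22 and 5 is a primitive root.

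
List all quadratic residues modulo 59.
QRs mod 59: {1, 3, 4, 5, 7, 9, 12, 15, 16, 17, 19, 20, 21, 22, 25, 26, 27, 28, 29, 35, 36, 41, 45, 46, 48, 49, 51, 53, 57}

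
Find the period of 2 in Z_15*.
Powers of 2 mod 15: 2^1≡2, 2^2≡4, 2^3≡8, 2^4≡1. ord_15(2) = 4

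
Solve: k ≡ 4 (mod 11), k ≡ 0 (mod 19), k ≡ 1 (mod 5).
M = 11 × 19 × 5 = 1045. M₁ = 95, y₁ ≡ 8 (mod 11). M₂ = 55, y₂ ≡ 9 (mod 19). M₃ = 209, y₃ ≡ 4 (mod 5). k = 4×95×8 + 0×55×9 + 1×209×4 ≡ 741 (mod 1045)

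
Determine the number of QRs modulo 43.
The squaring map on Z_43* is 2-to-1, so there are (42)/2 = 21 QRs.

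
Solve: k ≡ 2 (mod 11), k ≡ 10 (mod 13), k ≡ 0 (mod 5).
M = 11 × 13 × 5 = 715. M₁ = 65, y₁ ≡ 10 (mod 11). M₂ = 55, y₂ ≡ 9 (mod 13). M₃ = 143, y₃ ≡ 2 (mod 5). k = 2×65×10 + 10×55×9 + 0×143×2 ≡ 530 (mod 715)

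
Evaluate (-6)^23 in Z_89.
By repeated squaring mod 89: (-6)^{1}≡83, (-6)^{2}≡36, (-6)^{4}≡50, (-6)^{8}≡8, (-6)^{16}≡64. Then (-6)^{23} = (-6)^{16+4+2+1} ≡ 64 × 50 × 36 × 83 ≡ 63 mod 89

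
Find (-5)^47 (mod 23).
Using Fermat: (-5)^{22} ≡ 1 (mod 23). 47 ≡ 3 (mod 22). So (-5)^{47} ≡ (-5)^{3} ≡ 13 (mod 23)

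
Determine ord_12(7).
Powers of 7 mod 12: 7^1≡7, 7^2≡1. Order = 2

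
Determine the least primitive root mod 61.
g = 2. For each prime q|60: 2^{30}≡60, 2^{20}≡47, 2^{12}≡9, none ≡ 1, so ord_61(2) = 60 and 2 is a primitive root.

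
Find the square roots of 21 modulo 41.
The square roots of 21 mod 41 are 12 and 29. Verify: 12² = 144 ≡ 21 mod 41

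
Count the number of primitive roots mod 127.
There are φ(127-1) = φ(126) = 36 primitive roots modulo 127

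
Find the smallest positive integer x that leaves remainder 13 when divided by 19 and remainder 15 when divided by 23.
M = 19 × 23 = 437. M₁ = 23, y₁ ≡ 5 (mod 19). M₂ = 19, y₂ ≡ 17 (mod 23). x = 13×23×5 + 15×19×17 ≡ 222 (mod 437)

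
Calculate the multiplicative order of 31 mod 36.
Powers of 31 mod 36: 31^1≡31, 31^2≡25, 31^3≡19, 31^4≡13, 31^5≡7, 31^6≡1. ord_36(31) = 6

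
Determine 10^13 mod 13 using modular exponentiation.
Using Fermat: 10^{12} ≡ 1 (mod 13). 13 ≡ 1 (mod 12). So 10^{13} ≡ 10^{1} ≡ 10 (mod 13)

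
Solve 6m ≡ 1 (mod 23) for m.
Since 23 is prime, by Fermat 6^(-1) ≡ 6^{21} ≡ 4 (mod 23). Verify: 6 × 4 = 24 ≡ 1 (mod 23)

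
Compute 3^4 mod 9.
3^{4} = 81 ≡ 0 mod 9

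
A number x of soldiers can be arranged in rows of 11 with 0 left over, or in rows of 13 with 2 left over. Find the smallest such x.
M = 11 × 13 = 143. M₁ = 13, y₁ ≡ 6 (mod 11). M₂ = 11, y₂ ≡ 6 (mod 13). x = 0×13×6 + 2×11×6 ≡ 132 (mod 143)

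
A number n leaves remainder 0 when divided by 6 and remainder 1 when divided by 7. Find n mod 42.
M = 6 × 7 = 42. M₁ = 7, y₁ ≡ 1 mod 6. M₂ = 6, y₂ ≡ 6 mod 7. n = 0×7×1 + 1×6×6 ≡ 36 mod 42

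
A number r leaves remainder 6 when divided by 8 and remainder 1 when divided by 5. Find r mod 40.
M = 8 × 5 = 40. M₁ = 5, y₁ ≡ 5 mod 8. M₂ = 8, y₂ ≡ 2 mod 5. r = 6×5×5 + 1×8×2 ≡ 6 mod 40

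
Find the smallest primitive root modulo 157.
g = 5. Powers: [5, 25, 125, 154, 142, 82, 96, ...] generates all 156 non-zero residues.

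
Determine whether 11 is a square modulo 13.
By Euler's criterion: 11^{6} ≡ 12 (mod 13). Since this equals -1 (≡ 12), 11 is not a QR.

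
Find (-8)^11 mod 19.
By repeated squaring mod 19: (-8)^{1}≡11, (-8)^{2}≡7, (-8)^{4}≡11, (-8)^{8}≡7. Then (-8)^{11} = (-8)^{8+2+1} ≡ 7 × 7 × 11 ≡ 7 mod 19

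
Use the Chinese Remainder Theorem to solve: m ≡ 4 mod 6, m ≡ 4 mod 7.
M = 6 × 7 = 42. M₁ = 7, y₁ ≡ 1 mod 6. M₂ = 6, y₂ ≡ 6 mod 7. m = 4×7×1 + 4×6×6 ≡ 4 mod 42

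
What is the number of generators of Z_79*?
Number of primitive roots mod 79 = φ(p-1) = φ(78) = 24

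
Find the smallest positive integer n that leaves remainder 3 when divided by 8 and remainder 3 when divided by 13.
M = 8 × 13 = 104. M₁ = 13, y₁ ≡ 5 mod 8. M₂ = 8, y₂ ≡ 5 mod 13. n = 3×13×5 + 3×8×5 ≡ 3 mod 104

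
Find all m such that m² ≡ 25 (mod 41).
The square roots of 25 mod 41 are 36 and 5. Verify: 36² = 1296 ≡ 25 (mod 41)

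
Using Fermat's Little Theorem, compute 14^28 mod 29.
By Fermat's Little Theorem, 14^{28} ≡ 1 mod 29 since 29 is prime and gcd(14, 29) = 1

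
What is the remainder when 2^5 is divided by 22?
By repeated squaring (mod 22): 2^{1}≡2, 2^{2}≡4, 2^{4}≡16. Then 2^{5} = 2^{4+1} ≡ 16 × 2 ≡ 10 (mod 22)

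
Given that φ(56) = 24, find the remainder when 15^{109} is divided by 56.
By Euler: 15^{24} ≡ 1 (mod 56) since gcd(15, 56) = 1. 109 = 4×24 + 13. So 15^{109} ≡ 15^{13} ≡ 15 (mod 56)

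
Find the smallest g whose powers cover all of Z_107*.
g = 2. For each prime q|106: 2^{53}≡106, 2^{2}≡4, none ≡ 1, so ord_107(2) = 106 and 2 is a primitive root.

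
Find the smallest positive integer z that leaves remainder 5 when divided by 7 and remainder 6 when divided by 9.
M = 7 × 9 = 63. M₁ = 9, y₁ ≡ 4 mod 7. M₂ = 7, y₂ ≡ 4 mod 9. z = 5×9×4 + 6×7×4 ≡ 33 mod 63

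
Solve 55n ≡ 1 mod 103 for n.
Since 103 is prime, by Fermat 55^(-1) ≡ 55^{101} ≡ 15 mod 103. Verify: 55 × 15 = 825 ≡ 1 mod 103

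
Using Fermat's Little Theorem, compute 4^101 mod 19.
By Fermat: 4^{18} ≡ 1 mod 19. 101 = 5×18 + 11. So 4^{101} ≡ 4^{11} ≡ 16 mod 19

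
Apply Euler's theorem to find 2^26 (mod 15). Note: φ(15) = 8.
By Euler: 2^{8} ≡ 1 (mod 15) since gcd(2, 15) = 1. 26 = 3×8 + 2. So 2^{26} ≡ 2^{2} ≡ 4 (mod 15)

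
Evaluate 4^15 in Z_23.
By repeated squaring mod 23: 4^{1}≡4, 4^{2}≡16, 4^{4}≡3, 4^{8}≡9. Then 4^{15} = 4^{8+4+2+1} ≡ 9 × 3 × 16 × 4 ≡ 3 mod 23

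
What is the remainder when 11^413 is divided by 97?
Using Fermat: 11^{96} ≡ 1 (mod 97). 413 ≡ 29 (mod 96). So 11^{413} ≡ 11^{29} ≡ 66 (mod 97)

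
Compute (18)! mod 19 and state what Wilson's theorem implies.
(18)! mod 19 = 18. Since this equals -1 (mod 19), Wilson confirms 19 is prime.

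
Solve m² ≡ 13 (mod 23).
The square roots of 13 mod 23 are 6 and 17. Verify: 6² = 36 ≡ 13 (mod 23)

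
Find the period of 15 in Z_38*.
Powers of 15 mod 38: 15^1≡15, 15^2≡35, 15^3≡31, 15^4≡9, 15^5≡21, 15^6≡11, 15^7≡13, 15^8≡5, 15^9≡37, 15^10≡23, 15^11≡3, 15^12≡7, 15^13≡29, 15^14≡17, 15^15≡27, 15^16≡25, 15^17≡33, 15^18≡1. ord_38(15) = 18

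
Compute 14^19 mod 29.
By repeated squaring mod 29: 14^{1}≡14, 14^{2}≡22, 14^{4}≡20, 14^{8}≡23, 14^{16}≡7. Then 14^{19} = 14^{16+2+1} ≡ 7 × 22 × 14 ≡ 10 mod 29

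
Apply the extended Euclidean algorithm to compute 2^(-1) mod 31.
Extended GCD: 2(-15) + 31(1) = 1. So 2^(-1) ≡ -15 ≡ 16 (mod 31). Verify: 2 × 16 = 32 ≡ 1 (mod 31)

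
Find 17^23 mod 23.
Using Fermat: 17^{22} ≡ 1 mod 23. 23 ≡ 1 mod 22. So 17^{23} ≡ 17^{1} ≡ 17 mod 23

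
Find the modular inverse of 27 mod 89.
Since 89 is prime, by Fermat 27^(-1) ≡ 27^{87} ≡ 33 (mod 89). Verify: 27 × 33 = 891 ≡ 1 (mod 89)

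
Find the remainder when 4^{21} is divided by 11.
By Fermat: 4^{10} ≡ 1 (mod 11). 21 = 2×10 + 1. So 4^{21} ≡ 4^{1} ≡ 4 (mod 11)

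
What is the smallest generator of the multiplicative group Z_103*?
g = 5. For each prime q|102: 5^{51}≡102, 5^{34}≡56, 5^{6}≡72, none ≡ 1, so ord_103(5) = 102 and 5 is a primitive root.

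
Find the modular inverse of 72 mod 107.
Since 107 is prime, by Fermat 72^(-1) ≡ 72^{105} ≡ 55 mod 107. Verify: 72 × 55 = 3960 ≡ 1 mod 107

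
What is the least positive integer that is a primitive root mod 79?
g = 3. Powers: [3, 9, 27, 2, 6, 18, 54, 4, 12, 36, ...] generates all 78 non-zero residues.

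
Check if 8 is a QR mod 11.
By Euler's criterion: 8^{5} ≡ 10 (mod 11). Since this equals -1 (≡ 10), 8 is not a QR.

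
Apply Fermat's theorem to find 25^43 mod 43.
By Fermat: 25^{42} ≡ 1 mod 43. So 25^{43} = 25^{42} · 25^{1} ≡ 25^{1} ≡ 25 mod 43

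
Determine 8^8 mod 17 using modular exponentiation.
By repeated squaring (mod 17): 8^{1}≡8, 8^{2}≡13, 8^{4}≡16, 8^{8}≡1. So 8^{8} ≡ 1 (mod 17)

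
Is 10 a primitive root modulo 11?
10^{2} ≡ 1 mod 11 and 2 < 10, so ord_11(10) = 2 ≠ 10 and 10 is not a primitive root.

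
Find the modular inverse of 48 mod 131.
Since 131 is prime, by Fermat 48^(-1) ≡ 48^{129} ≡ 101 mod 131. Verify: 48 × 101 = 4848 ≡ 1 mod 131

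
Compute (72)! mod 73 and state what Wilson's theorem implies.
(72)! mod 73 = 72. Since this equals -1 (mod 73), Wilson confirms 73 is prime.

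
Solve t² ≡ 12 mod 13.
The square roots of 12 mod 13 are 8 and 5. Verify: 8² = 64 ≡ 12 mod 13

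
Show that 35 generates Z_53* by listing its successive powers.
35^1, 35^2, ..., 35^{52} mod 53: [35, 6, 51, 36, 41, 4, 34, 24, 45, 38, 5, 16, 30, 43, 21, 46, 20, 11, 14, 13, 31, 25, 27, 44, 3, 52, 18, 47, 2, 17, 12, 49, 19, 29, 8, 15, 48, 37, 23, 10, 32, 7, 33, 42, 39, 40, 22, 28, 26, 9, 50, 1]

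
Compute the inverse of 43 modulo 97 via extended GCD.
Extended GCD: 43(-9) + 97(4) = 1. So 43^(-1) ≡ -9 ≡ 88 (mod 97). Verify: 43 × 88 = 3784 ≡ 1 (mod 97)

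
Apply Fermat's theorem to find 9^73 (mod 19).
By Fermat: 9^{18} ≡ 1 (mod 19). 73 = 4×18 + 1. So 9^{73} ≡ 9^{1} ≡ 9 (mod 19)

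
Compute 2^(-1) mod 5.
Since 5 is prime, by Fermat 2^(-1) ≡ 2^{3} ≡ 3 mod 5. Verify: 2 × 3 = 6 ≡ 1 mod 5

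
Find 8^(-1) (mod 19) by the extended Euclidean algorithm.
Extended GCD: 8(-7) + 19(3) = 1. So 8^(-1) ≡ -7 ≡ 12 (mod 19). Verify: 8 × 12 = 96 ≡ 1 (mod 19)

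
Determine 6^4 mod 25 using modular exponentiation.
6^{4} = 1296 ≡ 21 (mod 25)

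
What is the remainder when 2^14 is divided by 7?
Using Fermat: 2^{6} ≡ 1 (mod 7). 14 ≡ 2 (mod 6). So 2^{14} ≡ 2^{2} ≡ 4 (mod 7)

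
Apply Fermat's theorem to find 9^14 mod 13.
By Fermat: 9^{12} ≡ 1 mod 13. So 9^{14} = 9^{12} · 9^{2} ≡ 9^{2} ≡ 3 mod 13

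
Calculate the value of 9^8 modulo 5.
Using Fermat: 9^{4} ≡ 1 mod 5. 8 ≡ 0 mod 4. So 9^{8} ≡ 9^{0} ≡ 1 mod 5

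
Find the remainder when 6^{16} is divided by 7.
By Fermat: 6^{6} ≡ 1 mod 7. 16 = 2×6 + 4. So 6^{16} ≡ 6^{4} ≡ 1 mod 7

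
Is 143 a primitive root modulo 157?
143^{26} ≡ 1 (mod 157) and 26 < 156, so ord_157(143) = 26 ≠ 156 and 143 is not a primitive root.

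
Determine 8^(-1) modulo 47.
Since 47 is prime, by Fermat 8^(-1) ≡ 8^{45} ≡ 6 (mod 47). Verify: 8 × 6 = 48 ≡ 1 (mod 47)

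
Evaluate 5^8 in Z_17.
By repeated squaring mod 17: 5^{1}≡5, 5^{2}≡8, 5^{4}≡13, 5^{8}≡16. So 5^{8} ≡ 16 mod 17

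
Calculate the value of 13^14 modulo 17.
By repeated squaring mod 17: 13^{1}≡13, 13^{2}≡16, 13^{4}≡1, 13^{8}≡1. Then 13^{14} = 13^{8+4+2} ≡ 1 × 1 × 16 ≡ 16 mod 17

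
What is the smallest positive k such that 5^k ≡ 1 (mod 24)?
Powers of 5 mod 24: 5^1≡5, 5^2≡1. So the order of 5 is 2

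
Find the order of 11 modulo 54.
Powers of 11 mod 54: 11^1≡11, 11^2≡13, 11^3≡35, 11^4≡7, 11^5≡23, 11^6≡37, 11^7≡29, 11^8≡49, 11^9≡53, 11^10≡43, 11^11≡41, 11^12≡19, 11^13≡47, 11^14≡31, 11^15≡17, 11^16≡25, 11^17≡5, 11^18≡1. ord_54(11) = 18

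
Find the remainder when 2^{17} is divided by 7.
By Fermat: 2^{6} ≡ 1 mod 7. 17 = 2×6 + 5. So 2^{17} ≡ 2^{5} ≡ 4 mod 7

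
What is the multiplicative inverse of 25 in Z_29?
Since 29 is prime, by Fermat 25^(-1) ≡ 25^{27} ≡ 7 mod 29. Verify: 25 × 7 = 175 ≡ 1 mod 29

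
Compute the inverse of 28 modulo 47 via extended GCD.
Extended GCD: 28(-5) + 47(3) = 1. So 28^(-1) ≡ -5 ≡ 42 mod 47. Verify: 28 × 42 = 1176 ≡ 1 mod 47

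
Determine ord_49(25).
Powers of 25 mod 49: 25^1≡25, 25^2≡37, 25^3≡43, 25^4≡46, 25^5≡23, 25^6≡36, 25^7≡18, 25^8≡9, 25^9≡29, 25^10≡39, 25^11≡44, 25^12≡22, 25^13≡11, 25^14≡30, 25^15≡15, 25^16≡32, 25^17≡16, 25^18≡8, 25^19≡4, 25^20≡2, 25^21≡1. So the order of 25 is 21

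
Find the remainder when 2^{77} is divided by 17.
By Fermat: 2^{16} ≡ 1 mod 17. 77 = 4×16 + 13. So 2^{77} ≡ 2^{13} ≡ 15 mod 17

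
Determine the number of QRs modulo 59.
For prime 59, there are (p-1)/2 = (59-1)/2 = 29 quadratic residues (excluding 0).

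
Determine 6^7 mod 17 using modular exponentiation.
By repeated squaring (mod 17): 6^{1}≡6, 6^{2}≡2, 6^{4}≡4. Then 6^{7} = 6^{4+2+1} ≡ 4 × 2 × 6 ≡ 14 (mod 17)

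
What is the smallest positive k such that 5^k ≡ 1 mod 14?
Powers of 5 mod 14: 5^1≡5, 5^2≡11, 5^3≡13, 5^4≡9, 5^5≡3, 5^6≡1. Order = 6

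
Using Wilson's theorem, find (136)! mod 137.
By Wilson's theorem, (136)! ≡ -1 ≡ 136 mod 137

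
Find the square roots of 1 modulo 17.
The square roots of 1 mod 17 are 1 and 16. Verify: 1² = 1 ≡ 1 (mod 17)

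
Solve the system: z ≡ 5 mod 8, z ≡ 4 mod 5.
M = 8 × 5 = 40. M₁ = 5, y₁ ≡ 5 mod 8. M₂ = 8, y₂ ≡ 2 mod 5. z = 5×5×5 + 4×8×2 ≡ 29 mod 40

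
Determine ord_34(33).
Powers of 33 mod 34: 33^1≡33, 33^2≡1. Order = 2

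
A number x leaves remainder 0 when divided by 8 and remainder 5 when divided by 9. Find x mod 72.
M = 8 × 9 = 72. M₁ = 9, y₁ ≡ 1 mod 8. M₂ = 8, y₂ ≡ 8 mod 9. x = 0×9×1 + 5×8×8 ≡ 32 mod 72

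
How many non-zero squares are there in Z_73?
The squaring map on Z_73* is 2-to-1, so there are (72)/2 = 36 QRs.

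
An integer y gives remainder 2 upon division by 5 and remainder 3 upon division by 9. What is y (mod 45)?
M = 5 × 9 = 45. M₁ = 9, y₁ ≡ 4 (mod 5). M₂ = 5, y₂ ≡ 2 (mod 9). y = 2×9×4 + 3×5×2 ≡ 12 (mod 45)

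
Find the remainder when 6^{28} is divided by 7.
By Fermat: 6^{6} ≡ 1 (mod 7). 28 = 4×6 + 4. So 6^{28} ≡ 6^{4} ≡ 1 (mod 7)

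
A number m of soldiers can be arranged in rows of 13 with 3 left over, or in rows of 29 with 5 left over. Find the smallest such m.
M = 13 × 29 = 377. M₁ = 29, y₁ ≡ 9 (mod 13). M₂ = 13, y₂ ≡ 9 (mod 29). m = 3×29×9 + 5×13×9 ≡ 237 (mod 377)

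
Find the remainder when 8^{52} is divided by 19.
By Fermat: 8^{18} ≡ 1 (mod 19). 52 = 2×18 + 16. So 8^{52} ≡ 8^{16} ≡ 11 (mod 19)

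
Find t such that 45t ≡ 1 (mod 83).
Since 83 is prime, by Fermat 45^(-1) ≡ 45^{81} ≡ 24 (mod 83). Verify: 45 × 24 = 1080 ≡ 1 (mod 83)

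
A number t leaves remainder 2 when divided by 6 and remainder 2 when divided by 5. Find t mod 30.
M = 6 × 5 = 30. M₁ = 5, y₁ ≡ 5 mod 6. M₂ = 6, y₂ ≡ 1 mod 5. t = 2×5×5 + 2×6×1 ≡ 2 mod 30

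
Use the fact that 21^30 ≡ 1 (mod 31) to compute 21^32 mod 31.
By Fermat: 21^{30} ≡ 1 (mod 31). So 21^{32} = 21^{30} · 21^{2} ≡ 21^{2} ≡ 7 (mod 31)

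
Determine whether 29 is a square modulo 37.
By Euler's criterion: 29^{18} ≡ 36 mod 37. Since this equals -1 (≡ 36), 29 is not a QR.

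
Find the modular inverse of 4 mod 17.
Since 17 is prime, by Fermat 4^(-1) ≡ 4^{15} ≡ 13 (mod 17). Verify: 4 × 13 = 52 ≡ 1 (mod 17)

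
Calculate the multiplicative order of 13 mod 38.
Powers of 13 mod 38: 13^1≡13, 13^2≡17, 13^3≡31, 13^4≡23, 13^5≡33, 13^6≡11, 13^7≡29, 13^8≡35, 13^9≡37, 13^10≡25, 13^11≡21, 13^12≡7, 13^13≡15, 13^14≡5, 13^15≡27, 13^16≡9, 13^17≡3, 13^18≡1. So the order of 13 is 18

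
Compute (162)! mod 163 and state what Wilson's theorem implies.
(162)! mod 163 = 162. Since this equals -1 mod 163, Wilson confirms 163 is prime.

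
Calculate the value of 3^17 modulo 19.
By repeated squaring (mod 19): 3^{1}≡3, 3^{2}≡9, 3^{4}≡5, 3^{8}≡6, 3^{16}≡17. Then 3^{17} = 3^{16+1} ≡ 17 × 3 ≡ 13 (mod 19)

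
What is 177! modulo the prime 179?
(178)! = (177)! × (178) ≡ -1 (mod 179). So (177)! ≡ -1 × (178)^(-1) ≡ (-1)×(-1) = 1 (mod 179)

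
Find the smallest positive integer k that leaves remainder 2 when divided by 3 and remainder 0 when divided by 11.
M = 3 × 11 = 33. M₁ = 11, y₁ ≡ 2 (mod 3). M₂ = 3, y₂ ≡ 4 (mod 11). k = 2×11×2 + 0×3×4 ≡ 11 (mod 33)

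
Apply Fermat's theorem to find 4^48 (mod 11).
By Fermat: 4^{10} ≡ 1 (mod 11). 48 = 4×10 + 8. So 4^{48} ≡ 4^{8} ≡ 9 (mod 11)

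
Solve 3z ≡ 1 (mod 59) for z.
Since 59 is prime, by Fermat 3^(-1) ≡ 3^{57} ≡ 20 (mod 59). Verify: 3 × 20 = 60 ≡ 1 (mod 59)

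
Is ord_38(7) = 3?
Powers of 7 mod 38: 7^1≡7, 7^2≡11, 7^3≡1. First k with 7^k≡1 is k=3. Yes, ord_38(7) = 3.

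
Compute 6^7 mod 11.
By repeated squaring mod 11: 6^{1}≡6, 6^{2}≡3, 6^{4}≡9. Then 6^{7} = 6^{4+2+1} ≡ 9 × 3 × 6 ≡ 8 mod 11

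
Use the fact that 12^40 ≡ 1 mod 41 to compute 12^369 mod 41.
By Fermat: 12^{40} ≡ 1 mod 41. 369 ≡ 9 mod 40. So 12^{369} ≡ 12^{9} ≡ 11 mod 41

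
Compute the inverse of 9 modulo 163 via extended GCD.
Extended GCD: 9(-18) + 163(1) = 1. So 9^(-1) ≡ -18 ≡ 145 (mod 163). Verify: 9 × 145 = 1305 ≡ 1 (mod 163)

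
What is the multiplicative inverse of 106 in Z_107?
Since 107 is prime, by Fermat 106^(-1) ≡ 106^{105} ≡ 106 (mod 107). Verify: 106 × 106 = 11236 ≡ 1 (mod 107)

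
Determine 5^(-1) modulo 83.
Since 83 is prime, by Fermat 5^(-1) ≡ 5^{81} ≡ 50 mod 83. Verify: 5 × 50 = 250 ≡ 1 mod 83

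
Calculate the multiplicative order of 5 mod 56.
Powers of 5 mod 56: 5^1≡5, 5^2≡25, 5^3≡13, 5^4≡9, 5^5≡45, 5^6≡1. ord_56(5) = 6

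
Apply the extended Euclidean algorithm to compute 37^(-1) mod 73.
Extended GCD: 37(2) + 73(-1) = 1. So 37^(-1) ≡ 2 (mod 73). Verify: 37 × 2 = 74 ≡ 1 (mod 73)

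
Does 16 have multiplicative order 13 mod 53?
Powers of 16 mod 53: 16^1≡16, 16^2≡44, 16^3≡15, 16^4≡28, 16^5≡24, 16^6≡13, 16^7≡49, 16^8≡42, 16^9≡36, 16^10≡46, 16^11≡47, 16^12≡10, 16^13≡1. First k with 16^k≡1 is k=13. Yes, ord_53(16) = 13.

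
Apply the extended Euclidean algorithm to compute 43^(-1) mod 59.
Extended GCD: 43(11) + 59(-8) = 1. So 43^(-1) ≡ 11 mod 59. Verify: 43 × 11 = 473 ≡ 1 mod 59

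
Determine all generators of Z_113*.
There are φ(112) = 48 primitive roots mod 113: {3, 5, 6, 10, 12, 17, 19, 20, 21, 23, 24, 27, 29, 33, 34, 37, 38, 39, 43, 45, 46, 47, 54, 55, 58, 59, 66, 67, 68, 70, 74, 75, 76, 79, 80, 84, 86, 89, 90, 92, 93, 94, 96, 101, 103, 107, 108, 110}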